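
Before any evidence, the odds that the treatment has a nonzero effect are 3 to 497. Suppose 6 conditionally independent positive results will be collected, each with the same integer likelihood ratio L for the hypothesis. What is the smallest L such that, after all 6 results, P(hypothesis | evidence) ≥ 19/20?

Prior odds = 3/497.
Target odds = 0.95/0.05 = 19.
Need L⁶ ≥ 19 ÷ (3/497) = 9443/3.
3⁶ = 729 < 9443/3 ≤ 4096 = 4⁶, so L = 4.

4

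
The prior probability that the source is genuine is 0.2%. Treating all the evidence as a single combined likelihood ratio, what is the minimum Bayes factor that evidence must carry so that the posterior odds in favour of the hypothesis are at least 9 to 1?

4491

Prior odds = 0.002/0.998 = 1/499.
Target odds = 9.
Required Bayes factor = 9 ÷ (1/499) = 4491.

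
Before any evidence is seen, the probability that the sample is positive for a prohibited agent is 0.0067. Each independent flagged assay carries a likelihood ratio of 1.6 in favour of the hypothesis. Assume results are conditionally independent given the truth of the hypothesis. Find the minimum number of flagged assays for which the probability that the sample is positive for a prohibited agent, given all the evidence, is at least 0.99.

Prior odds: 0.0067 ÷ 0.9933 = 67/9933.
Likelihood ratio per flagged assay = 1.6.
Target posterior odds = 0.99/0.01 = 99.
Require 1.6ⁿ ≥ 99 ÷ (67/9933) = 983367/67.
1.6²⁰ ≈12089.3 falls short of 983367/67 but 1.6²¹ ≈19342.8 reaches it, so n = 21.

21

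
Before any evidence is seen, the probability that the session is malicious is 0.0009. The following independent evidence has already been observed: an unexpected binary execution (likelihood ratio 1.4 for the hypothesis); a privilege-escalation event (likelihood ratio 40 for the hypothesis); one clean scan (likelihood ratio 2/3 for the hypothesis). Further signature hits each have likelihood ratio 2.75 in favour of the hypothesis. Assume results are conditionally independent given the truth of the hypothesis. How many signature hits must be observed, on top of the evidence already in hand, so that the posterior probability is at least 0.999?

11

Prior odds = 0.0009/0.9991 = 9/9991.
Combined Bayes factor of the evidence already in hand = 1.4 × 40 × (2/3) = 112/3.
Odds after that evidence = (9/9991) × 112/3 = 336/9991.
Target odds = 0.999/0.001 = 999.
Need 2.75ⁿ ≥ 999 ÷ (336/9991) = 3327003/112.
2.75¹⁰ ≈24735.9 falls short of 3327003/112 but 2.75¹¹ ≈68023.6 reaches it, so n = 11.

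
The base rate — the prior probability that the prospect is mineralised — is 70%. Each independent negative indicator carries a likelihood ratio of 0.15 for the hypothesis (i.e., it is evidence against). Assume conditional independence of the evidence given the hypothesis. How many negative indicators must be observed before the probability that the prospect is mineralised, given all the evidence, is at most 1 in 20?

Prior odds = 0.7/0.3 = 7/3.
Likelihood ratio per negative indicator = 0.15.
Target posterior odds = 0.05/0.95 = 1/19.
Require 0.15ⁿ ≤ 1/19 ÷ (7/3) = 3/133.
0.15¹ = 0.15 is still above 3/133 but 0.15² = 0.0225 is at or below it, so n = 2.

2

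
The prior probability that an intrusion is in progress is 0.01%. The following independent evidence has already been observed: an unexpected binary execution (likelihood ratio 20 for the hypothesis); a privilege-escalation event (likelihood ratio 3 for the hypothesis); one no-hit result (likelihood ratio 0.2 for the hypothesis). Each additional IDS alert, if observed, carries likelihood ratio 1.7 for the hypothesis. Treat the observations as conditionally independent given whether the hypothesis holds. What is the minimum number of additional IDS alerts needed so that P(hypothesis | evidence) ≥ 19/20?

19

Prior odds = 0.0001/0.9999 = 1/9999.
Combined Bayes factor of the evidence already in hand = 20 × 3 × 0.2 = 12.
Odds after that evidence = (1/9999) × 12 = 4/3333.
Target odds = 0.95/0.05 = 19.
Need 1.7ⁿ ≥ 19 ÷ (4/3333) = 15831.75.
1.7¹⁸ ≈14063.1 falls short of 15831.75 but 1.7¹⁹ ≈23907.2 reaches it, so n = 19.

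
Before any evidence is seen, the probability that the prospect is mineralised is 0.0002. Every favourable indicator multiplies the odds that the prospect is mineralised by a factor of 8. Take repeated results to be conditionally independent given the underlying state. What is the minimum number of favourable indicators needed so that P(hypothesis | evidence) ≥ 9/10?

6

Prior odds: 0.0002 ÷ 0.9998 = 1/4999.
Likelihood ratio per favourable indicator = 8.
Target posterior odds = 0.9/0.1 = 9.
Require 8ⁿ ≥ 9 ÷ (1/4999) = 44991.
8⁵ = 32768 falls short of 44991 but 8⁶ = 262144 reaches it, so n = 6.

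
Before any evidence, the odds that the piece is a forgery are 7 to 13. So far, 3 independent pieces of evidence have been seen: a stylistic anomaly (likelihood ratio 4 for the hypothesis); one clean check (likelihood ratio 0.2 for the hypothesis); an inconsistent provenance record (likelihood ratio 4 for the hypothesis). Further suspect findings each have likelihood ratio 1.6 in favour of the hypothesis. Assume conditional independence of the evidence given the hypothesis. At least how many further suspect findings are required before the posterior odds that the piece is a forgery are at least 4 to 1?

Prior odds = 7/13.
Combined Bayes factor of the evidence already in hand = 4 × 0.2 × 4 = 3.2.
Odds after that evidence = (7/13) × 3.2 = 112/65.
Target odds = 4.
Need 1.6ⁿ ≥ 4 ÷ (112/65) = 65/28.
1.6¹ = 1.6 falls short of 65/28 but 1.6² = 2.56 reaches it, so n = 2.

2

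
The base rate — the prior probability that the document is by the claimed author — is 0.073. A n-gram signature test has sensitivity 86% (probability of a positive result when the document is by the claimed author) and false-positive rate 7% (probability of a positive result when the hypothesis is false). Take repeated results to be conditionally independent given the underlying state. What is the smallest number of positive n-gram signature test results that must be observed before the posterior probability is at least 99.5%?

4

Prior odds: 0.073 ÷ 0.927 = 73/927.
Likelihood ratio of a positive result = 0.86/0.07 = 86/7.
Target odds: 0.995 ÷ 0.005 = 199.
Require (86/7)ⁿ ≥ 199 ÷ (73/927) = 184473/73.
(86/7)³ = 636056/343 falls short of 184473/73 but (86/7)⁴ = 54700816/2401 reaches it, so n = 4.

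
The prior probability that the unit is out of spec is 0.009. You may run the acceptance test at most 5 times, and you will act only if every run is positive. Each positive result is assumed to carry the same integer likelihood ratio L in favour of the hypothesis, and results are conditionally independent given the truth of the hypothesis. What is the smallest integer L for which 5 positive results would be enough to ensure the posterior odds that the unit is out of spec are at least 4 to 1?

4

Prior odds = 0.009/0.991 = 9/991.
Target odds = 4.
Need L⁵ ≥ 4 ÷ (9/991) = 3964/9.
3⁵ = 243 < 3964/9 ≤ 1024 = 4⁵, so L = 4.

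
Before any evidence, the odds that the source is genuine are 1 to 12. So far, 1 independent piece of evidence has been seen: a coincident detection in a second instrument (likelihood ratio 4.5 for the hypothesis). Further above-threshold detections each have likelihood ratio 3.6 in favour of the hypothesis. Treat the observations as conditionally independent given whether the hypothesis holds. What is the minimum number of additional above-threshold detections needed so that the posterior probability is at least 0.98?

Prior odds = 1/12.
Bayes factor of the evidence already in hand = 4.5.
Odds after that evidence = (1/12) × 4.5 = 0.375.
Target odds = 0.98/0.02 = 49.
Need 3.6ⁿ ≥ 49 ÷ 0.375 = 392/3.
3.6³ = 46.656 falls short of 392/3 but 3.6⁴ = 167.9616 reaches it, so n = 4.

4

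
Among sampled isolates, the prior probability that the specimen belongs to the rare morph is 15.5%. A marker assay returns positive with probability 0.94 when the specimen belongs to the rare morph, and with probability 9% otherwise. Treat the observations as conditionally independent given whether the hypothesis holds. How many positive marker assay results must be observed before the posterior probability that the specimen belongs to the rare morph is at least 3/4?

2

Prior odds = 0.155/0.845 = 31/169.
Likelihood ratio of a positive result = 0.94/0.09 = 94/9.
Target posterior odds = 0.75/0.25 = 3.
Need (31/169) × (94/9)ⁿ ≥ 3, i.e. (94/9)ⁿ ≥ 507/31.
(94/9)¹ = 94/9 falls short of 507/31 but (94/9)² = 8836/81 reaches it, so n = 2.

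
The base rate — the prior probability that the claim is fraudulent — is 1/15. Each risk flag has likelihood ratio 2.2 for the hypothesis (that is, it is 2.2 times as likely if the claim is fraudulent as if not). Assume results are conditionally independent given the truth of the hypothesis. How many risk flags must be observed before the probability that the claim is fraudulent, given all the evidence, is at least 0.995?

11

Prior odds = (1/15)/(14/15) = 1/14.
Likelihood ratio per risk flag = 2.2.
Target posterior odds = 0.995/0.005 = 199.
Need (1/14) × 2.2ⁿ ≥ 199, i.e. 2.2ⁿ ≥ 2786.
2.2¹⁰ ≈2655.99 falls short of 2786 but 2.2¹¹ ≈5843.18 reaches it, so n = 11.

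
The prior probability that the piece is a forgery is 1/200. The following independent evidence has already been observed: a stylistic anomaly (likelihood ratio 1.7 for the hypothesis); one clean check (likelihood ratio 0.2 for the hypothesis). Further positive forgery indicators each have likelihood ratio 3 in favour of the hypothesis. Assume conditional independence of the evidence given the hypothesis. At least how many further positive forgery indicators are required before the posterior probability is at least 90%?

Prior odds = 0.005/0.995 = 1/199.
Combined Bayes factor of the evidence already in hand = 1.7 × 0.2 = 0.34.
Odds after that evidence = (1/199) × 0.34 = 17/9950.
Target odds = 0.9/0.1 = 9.
Need 3ⁿ ≥ 9 ÷ (17/9950) = 89550/17.
3⁷ = 2187 falls short of 89550/17 but 3⁸ = 6561 reaches it, so n = 8.

8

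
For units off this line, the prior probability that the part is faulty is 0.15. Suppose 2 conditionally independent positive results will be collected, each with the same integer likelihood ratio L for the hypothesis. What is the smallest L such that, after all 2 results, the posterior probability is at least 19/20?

Prior odds = 0.15/0.85 = 3/17.
Target odds = 0.95/0.05 = 19.
Need L² ≥ 19 ÷ (3/17) = 323/3.
10² = 100 < 323/3 ≤ 121 = 11², so L = 11.

11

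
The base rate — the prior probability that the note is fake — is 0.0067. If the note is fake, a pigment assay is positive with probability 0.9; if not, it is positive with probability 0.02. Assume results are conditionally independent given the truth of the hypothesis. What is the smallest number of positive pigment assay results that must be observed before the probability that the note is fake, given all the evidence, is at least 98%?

Prior odds = 0.0067/0.9933 = 67/9933.
Likelihood ratio of a positive = 0.9/0.02 = 45.
Target odds: 0.98 ÷ 0.02 = 49.
Require 45ⁿ ≥ 49 ÷ (67/9933) = 486717/67.
45² = 2025 falls short of 486717/67 but 45³ = 91125 reaches it, so n = 3.

3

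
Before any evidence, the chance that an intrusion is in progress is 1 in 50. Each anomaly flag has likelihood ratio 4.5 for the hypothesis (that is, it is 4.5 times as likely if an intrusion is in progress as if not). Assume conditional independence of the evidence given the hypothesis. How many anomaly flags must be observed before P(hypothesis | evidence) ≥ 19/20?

5

Prior odds = 0.02/0.98 = 1/49.
Likelihood ratio per anomaly flag = 4.5.
Target odds: 0.95 ÷ 0.05 = 19.
Need (1/49) × 4.5ⁿ ≥ 19, i.e. 4.5ⁿ ≥ 931.
4.5⁴ = 410.0625 falls short of 931 but 4.5⁵ = 1845.28125 reaches it, so n = 5.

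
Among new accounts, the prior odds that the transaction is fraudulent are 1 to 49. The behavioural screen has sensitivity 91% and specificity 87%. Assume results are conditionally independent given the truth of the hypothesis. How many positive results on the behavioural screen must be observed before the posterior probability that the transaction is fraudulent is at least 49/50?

4

Prior odds = 1/49.
False-positive rate = 1 − 0.87 = 0.13; likelihood ratio of a positive = 0.91/0.13 = 7.
Target odds: 0.98 ÷ 0.02 = 49.
Need (1/49) × 7ⁿ ≥ 49, i.e. 7ⁿ ≥ 2401.
7³ = 343 falls short of 2401 but 7⁴ = 2401 reaches it, so n = 4.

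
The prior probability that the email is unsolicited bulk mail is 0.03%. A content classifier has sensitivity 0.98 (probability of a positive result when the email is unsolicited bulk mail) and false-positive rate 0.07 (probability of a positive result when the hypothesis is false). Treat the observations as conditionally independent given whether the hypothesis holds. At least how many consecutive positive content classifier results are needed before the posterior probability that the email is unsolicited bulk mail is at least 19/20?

Prior odds = 0.0003/0.9997 = 3/9997.
Likelihood ratio of a positive result = 0.98/0.07 = 14.
Target odds: 0.95 ÷ 0.05 = 19.
Need (3/9997) × 14ⁿ ≥ 19, i.e. 14ⁿ ≥ 189943/3.
14⁴ = 38416 falls short of 189943/3 but 14⁵ = 537824 reaches it, so n = 5.

5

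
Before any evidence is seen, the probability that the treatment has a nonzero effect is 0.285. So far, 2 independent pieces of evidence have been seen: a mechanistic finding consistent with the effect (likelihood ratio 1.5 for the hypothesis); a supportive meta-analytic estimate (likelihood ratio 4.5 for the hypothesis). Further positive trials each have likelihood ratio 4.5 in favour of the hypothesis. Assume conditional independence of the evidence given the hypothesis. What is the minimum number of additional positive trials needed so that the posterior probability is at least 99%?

Prior odds = 0.285/0.715 = 57/143.
Combined Bayes factor of the evidence already in hand = 1.5 × 4.5 = 6.75.
Odds after that evidence = (57/143) × 6.75 = 1539/572.
Target odds = 0.99/0.01 = 99.
Need 4.5ⁿ ≥ 99 ÷ (1539/572) = 6292/171.
4.5² = 20.25 falls short of 6292/171 but 4.5³ = 91.125 reaches it, so n = 3.

3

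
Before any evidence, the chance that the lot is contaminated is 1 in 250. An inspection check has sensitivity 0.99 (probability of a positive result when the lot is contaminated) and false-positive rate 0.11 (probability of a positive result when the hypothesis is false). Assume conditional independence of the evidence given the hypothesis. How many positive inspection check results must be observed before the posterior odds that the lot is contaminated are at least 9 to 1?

4

Prior odds = 0.004/0.996 = 1/249.
Likelihood ratio of a positive result = 0.99/0.11 = 9.
Target odds = 9.
Require 9ⁿ ≥ 9 ÷ (1/249) = 2241.
9³ = 729 falls short of 2241 but 9⁴ = 6561 reaches it, so n = 4.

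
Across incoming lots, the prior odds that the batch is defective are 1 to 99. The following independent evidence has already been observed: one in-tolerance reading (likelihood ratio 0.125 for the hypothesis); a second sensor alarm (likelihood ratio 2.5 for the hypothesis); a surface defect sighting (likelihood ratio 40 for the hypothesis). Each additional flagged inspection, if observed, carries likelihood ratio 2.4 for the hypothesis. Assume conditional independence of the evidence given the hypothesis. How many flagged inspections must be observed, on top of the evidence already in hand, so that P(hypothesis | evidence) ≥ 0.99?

Prior odds = 1/99.
Combined Bayes factor of the evidence already in hand = 0.125 × 2.5 × 40 = 12.5.
Odds after that evidence = (1/99) × 12.5 = 25/198.
Target odds = 0.99/0.01 = 99.
Need 2.4ⁿ ≥ 99 ÷ (25/198) = 784.08.
2.4⁷ = 35831808/78125 falls short of 784.08 but 2.4⁸ = 429981696/390625 reaches it, so n = 8.

8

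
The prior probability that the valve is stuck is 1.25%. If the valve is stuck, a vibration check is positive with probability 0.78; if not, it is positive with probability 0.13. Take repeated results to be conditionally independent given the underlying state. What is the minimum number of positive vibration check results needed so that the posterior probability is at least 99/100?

6

Prior odds: 0.0125 ÷ 0.9875 = 1/79.
Likelihood ratio of a positive = 0.78/0.13 = 6.
Target posterior odds = 0.99/0.01 = 99.
Require 6ⁿ ≥ 99 ÷ (1/79) = 7821.
6⁵ = 7776 falls short of 7821 but 6⁶ = 46656 reaches it, so n = 6.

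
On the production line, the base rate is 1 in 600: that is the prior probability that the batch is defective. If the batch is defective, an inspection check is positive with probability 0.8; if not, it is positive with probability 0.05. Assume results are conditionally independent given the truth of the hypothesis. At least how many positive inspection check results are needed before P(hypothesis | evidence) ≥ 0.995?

5

Prior odds = (1/600)/(599/600) = 1/599.
Likelihood ratio of a positive = 0.8/0.05 = 16.
Target odds: 0.995 ÷ 0.005 = 199.
Need (1/599) × 16ⁿ ≥ 199, i.e. 16ⁿ ≥ 119201.
16⁴ = 65536 falls short of 119201 but 16⁵ = 1048576 reaches it, so n = 5.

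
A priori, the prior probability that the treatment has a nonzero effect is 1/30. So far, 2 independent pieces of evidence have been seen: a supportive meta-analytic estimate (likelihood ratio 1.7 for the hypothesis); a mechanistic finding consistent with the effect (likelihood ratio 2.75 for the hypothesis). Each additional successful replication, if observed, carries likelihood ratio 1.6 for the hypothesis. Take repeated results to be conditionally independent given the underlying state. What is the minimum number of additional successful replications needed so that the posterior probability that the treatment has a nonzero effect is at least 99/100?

Prior odds = (1/30)/(29/30) = 1/29.
Combined Bayes factor of the evidence already in hand = 1.7 × 2.75 = 4.675.
Odds after that evidence = (1/29) × 4.675 = 187/1160.
Target odds = 0.99/0.01 = 99.
Need 1.6ⁿ ≥ 99 ÷ (187/1160) = 10440/17.
1.6¹³ ≈450.36 falls short of 10440/17 but 1.6¹⁴ ≈720.576 reaches it, so n = 14.

14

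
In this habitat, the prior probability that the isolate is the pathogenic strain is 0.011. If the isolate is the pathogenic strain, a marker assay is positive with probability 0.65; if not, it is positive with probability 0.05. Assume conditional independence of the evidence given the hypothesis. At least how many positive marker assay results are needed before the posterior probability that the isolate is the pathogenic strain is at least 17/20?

Prior odds = 0.011/0.989 = 11/989.
Likelihood ratio of a positive = 0.65/0.05 = 13.
Target posterior odds = 0.85/0.15 = 17/3.
Require 13ⁿ ≥ 17/3 ÷ (11/989) = 16813/33.
13² = 169 falls short of 16813/33 but 13³ = 2197 reaches it, so n = 3.

3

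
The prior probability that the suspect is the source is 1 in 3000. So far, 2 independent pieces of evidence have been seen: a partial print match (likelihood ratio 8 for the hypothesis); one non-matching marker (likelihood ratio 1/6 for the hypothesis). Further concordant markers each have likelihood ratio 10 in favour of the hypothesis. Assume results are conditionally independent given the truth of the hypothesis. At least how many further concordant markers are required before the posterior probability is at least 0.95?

5

Prior odds = (1/3000)/(2999/3000) = 1/2999.
Combined Bayes factor of the evidence already in hand = 8 × (1/6) = 4/3.
Odds after that evidence = (1/2999) × 4/3 = 4/8997.
Target odds = 0.95/0.05 = 19.
Need 10ⁿ ≥ 19 ÷ (4/8997) = 42735.75.
10⁴ = 10000 falls short of 42735.75 but 10⁵ = 100000 reaches it, so n = 5.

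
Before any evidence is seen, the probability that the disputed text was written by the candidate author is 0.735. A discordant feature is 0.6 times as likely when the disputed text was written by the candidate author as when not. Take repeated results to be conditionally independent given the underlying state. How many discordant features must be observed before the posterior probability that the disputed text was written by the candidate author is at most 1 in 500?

15

Prior odds = 0.735/0.265 = 147/53.
Likelihood ratio per discordant feature = 0.6.
Target posterior odds = 0.002/0.998 = 1/499.
Require 0.6ⁿ ≤ 1/499 ÷ (147/53) = 53/73353.
0.6¹⁴ ≈0.000783642 is still above 53/73353 but 0.6¹⁵ ≈0.000470185 is at or below it, so n = 15.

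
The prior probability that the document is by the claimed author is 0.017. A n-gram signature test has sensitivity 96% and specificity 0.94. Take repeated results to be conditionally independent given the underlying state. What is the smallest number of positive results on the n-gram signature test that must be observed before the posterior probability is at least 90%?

3

Prior odds: 0.017 ÷ 0.983 = 17/983.
False-positive rate = 1 − 0.94 = 0.06; likelihood ratio of a positive = 0.96/0.06 = 16.
Target posterior odds = 0.9/0.1 = 9.
Need (17/983) × 16ⁿ ≥ 9, i.e. 16ⁿ ≥ 8847/17.
16² = 256 falls short of 8847/17 but 16³ = 4096 reaches it, so n = 3.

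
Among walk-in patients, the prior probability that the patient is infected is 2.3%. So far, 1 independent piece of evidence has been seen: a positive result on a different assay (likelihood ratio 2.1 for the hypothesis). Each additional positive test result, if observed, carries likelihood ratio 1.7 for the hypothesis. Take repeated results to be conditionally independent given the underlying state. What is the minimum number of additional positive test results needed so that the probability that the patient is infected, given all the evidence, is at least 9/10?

10

Prior odds = 0.023/0.977 = 23/977.
Bayes factor of the evidence already in hand = 2.1.
Odds after that evidence = (23/977) × 2.1 = 483/9770.
Target odds = 0.9/0.1 = 9.
Need 1.7ⁿ ≥ 9 ÷ (483/9770) = 29310/161.
1.7⁹ ≈118.588 falls short of 29310/161 but 1.7¹⁰ ≈201.599 reaches it, so n = 10.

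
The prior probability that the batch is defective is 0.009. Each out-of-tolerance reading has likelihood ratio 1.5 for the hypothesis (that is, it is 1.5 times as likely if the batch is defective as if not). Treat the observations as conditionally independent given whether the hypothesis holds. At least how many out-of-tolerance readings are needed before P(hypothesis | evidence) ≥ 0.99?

Prior odds = 0.009/0.991 = 9/991.
Likelihood ratio per out-of-tolerance reading = 1.5.
Target posterior odds = 0.99/0.01 = 99.
Require 1.5ⁿ ≥ 99 ÷ (9/991) = 10901.
1.5²² ≈7481.83 falls short of 10901 but 1.5²³ ≈11222.7 reaches it, so n = 23.

23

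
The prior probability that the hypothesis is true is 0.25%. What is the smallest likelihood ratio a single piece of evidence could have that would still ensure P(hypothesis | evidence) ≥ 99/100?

39501

Prior odds = 0.0025/0.9975 = 1/399.
Target odds = 0.99/0.01 = 99.
Required Bayes factor = 99 ÷ (1/399) = 39501.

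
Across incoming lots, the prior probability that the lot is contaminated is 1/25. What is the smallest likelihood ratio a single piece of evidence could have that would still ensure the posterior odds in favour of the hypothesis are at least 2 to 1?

48

Prior odds = 0.04/0.96 = 1/24.
Target odds = 2.
Required Bayes factor = 2 ÷ (1/24) = 48.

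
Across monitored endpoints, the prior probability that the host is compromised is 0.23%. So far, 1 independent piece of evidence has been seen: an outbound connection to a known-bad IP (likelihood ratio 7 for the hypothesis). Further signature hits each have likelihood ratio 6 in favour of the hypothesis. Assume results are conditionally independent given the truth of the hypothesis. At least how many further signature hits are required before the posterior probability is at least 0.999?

Prior odds = 0.0023/0.9977 = 23/9977.
Bayes factor of the evidence already in hand = 7.
Odds after that evidence = (23/9977) × 7 = 161/9977.
Target odds = 0.999/0.001 = 999.
Need 6ⁿ ≥ 999 ÷ (161/9977) = 9967023/161.
6⁶ = 46656 falls short of 9967023/161 but 6⁷ = 279936 reaches it, so n = 7.

7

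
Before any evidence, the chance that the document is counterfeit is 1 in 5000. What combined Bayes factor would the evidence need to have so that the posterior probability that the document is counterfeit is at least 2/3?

9998

Prior odds = 0.0002/0.9998 = 1/4999.
Target odds = (2/3)/(1/3) = 2.
Required Bayes factor = 2 ÷ (1/4999) = 9998.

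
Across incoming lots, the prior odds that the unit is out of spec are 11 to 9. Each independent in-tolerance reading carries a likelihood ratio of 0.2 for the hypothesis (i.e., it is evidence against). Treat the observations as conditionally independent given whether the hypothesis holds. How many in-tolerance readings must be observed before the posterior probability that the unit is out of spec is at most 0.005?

Prior odds = 11/9.
Likelihood ratio per in-tolerance reading = 0.2.
Target odds: 0.005 ÷ 0.995 = 1/199.
Need (11/9) × 0.2ⁿ ≤ 1/199, i.e. 0.2ⁿ ≤ 9/2189.
0.2³ = 0.008 is still above 9/2189 but 0.2⁴ = 0.0016 is at or below it, so n = 4.

4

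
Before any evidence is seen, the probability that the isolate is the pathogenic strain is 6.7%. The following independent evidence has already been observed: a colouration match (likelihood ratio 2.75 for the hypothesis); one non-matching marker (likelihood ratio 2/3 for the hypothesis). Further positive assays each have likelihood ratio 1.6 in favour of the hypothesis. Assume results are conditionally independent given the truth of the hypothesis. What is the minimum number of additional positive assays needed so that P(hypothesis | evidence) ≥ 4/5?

Prior odds = 0.067/0.933 = 67/933.
Combined Bayes factor of the evidence already in hand = 2.75 × (2/3) = 11/6.
Odds after that evidence = (67/933) × 11/6 = 737/5598.
Target odds = 0.8/0.2 = 4.
Need 1.6ⁿ ≥ 4 ÷ (737/5598) = 22392/737.
1.6⁷ = 2097152/78125 falls short of 22392/737 but 1.6⁸ = 16777216/390625 reaches it, so n = 8.

8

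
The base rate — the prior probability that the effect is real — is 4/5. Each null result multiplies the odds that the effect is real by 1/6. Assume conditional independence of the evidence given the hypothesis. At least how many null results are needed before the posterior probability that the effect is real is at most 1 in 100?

Prior odds: 0.8 ÷ 0.2 = 4.
Likelihood ratio per null result = 1/6.
Target odds: 0.01 ÷ 0.99 = 1/99.
Need 4 × (1/6)ⁿ ≤ 1/99, i.e. (1/6)ⁿ ≤ 1/396.
(1/6)³ = 1/216 is still above 1/396 but (1/6)⁴ = 1/1296 is at or below it, so n = 4.

4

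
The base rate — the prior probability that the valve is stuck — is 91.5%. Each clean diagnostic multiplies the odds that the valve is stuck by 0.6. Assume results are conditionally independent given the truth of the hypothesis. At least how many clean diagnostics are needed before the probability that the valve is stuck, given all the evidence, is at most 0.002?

Prior odds: 0.915 ÷ 0.085 = 183/17.
Likelihood ratio per clean diagnostic = 0.6.
Target posterior odds = 0.002/0.998 = 1/499.
Need (183/17) × 0.6ⁿ ≤ 1/499, i.e. 0.6ⁿ ≤ 17/91317.
0.6¹⁶ ≈0.000282111 is still above 17/91317 but 0.6¹⁷ ≈0.000169267 is at or below it, so n = 17.

17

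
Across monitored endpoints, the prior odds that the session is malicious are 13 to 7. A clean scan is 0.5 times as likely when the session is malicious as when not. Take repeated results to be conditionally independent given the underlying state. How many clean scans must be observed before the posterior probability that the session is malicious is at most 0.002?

Prior odds = 13/7.
Likelihood ratio per clean scan = 0.5.
Target posterior odds = 0.002/0.998 = 1/499.
Require 0.5ⁿ ≤ 1/499 ÷ (13/7) = 7/6487.
0.5⁹ = 0.001953125 is still above 7/6487 but 0.5¹⁰ = 1/1024 is at or below it, so n = 10.

10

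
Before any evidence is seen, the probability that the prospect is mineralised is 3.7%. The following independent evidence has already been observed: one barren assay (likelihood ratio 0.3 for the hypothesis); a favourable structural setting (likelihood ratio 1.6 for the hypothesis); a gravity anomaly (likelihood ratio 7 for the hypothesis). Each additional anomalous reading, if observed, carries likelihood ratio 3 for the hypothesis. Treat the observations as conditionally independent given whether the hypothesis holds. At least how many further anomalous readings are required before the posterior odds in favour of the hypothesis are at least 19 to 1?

5

Prior odds = 0.037/0.963 = 37/963.
Combined Bayes factor of the evidence already in hand = 0.3 × 1.6 × 7 = 3.36.
Odds after that evidence = (37/963) × 3.36 = 1036/8025.
Target odds = 19.
Need 3ⁿ ≥ 19 ÷ (1036/8025) = 152475/1036.
3⁴ = 81 falls short of 152475/1036 but 3⁵ = 243 reaches it, so n = 5.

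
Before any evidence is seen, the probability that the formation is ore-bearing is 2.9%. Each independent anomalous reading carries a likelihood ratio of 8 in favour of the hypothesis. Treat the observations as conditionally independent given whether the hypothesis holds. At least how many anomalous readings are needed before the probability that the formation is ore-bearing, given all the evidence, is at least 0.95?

4

Prior odds = 0.029/0.971 = 29/971.
Likelihood ratio per anomalous reading = 8.
Target odds: 0.95 ÷ 0.05 = 19.
Require 8ⁿ ≥ 19 ÷ (29/971) = 18449/29.
8³ = 512 falls short of 18449/29 but 8⁴ = 4096 reaches it, so n = 4.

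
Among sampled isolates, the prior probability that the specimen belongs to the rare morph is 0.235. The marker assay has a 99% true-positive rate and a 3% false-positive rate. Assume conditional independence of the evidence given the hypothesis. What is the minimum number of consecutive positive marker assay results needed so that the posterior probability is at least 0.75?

Prior odds = 0.235/0.765 = 47/153.
Likelihood ratio of a positive result = 0.99/0.03 = 33.
Target odds: 0.75 ÷ 0.25 = 3.
Require 33ⁿ ≥ 3 ÷ (47/153) = 459/47.
33¹ = 33, which meets the required 459/47; so n = 1.

1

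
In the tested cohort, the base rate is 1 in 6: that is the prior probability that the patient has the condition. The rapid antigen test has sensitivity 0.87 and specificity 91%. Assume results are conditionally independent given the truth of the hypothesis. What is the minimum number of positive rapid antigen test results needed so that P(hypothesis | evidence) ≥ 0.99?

Prior odds = (1/6)/(5/6) = 0.2.
False-positive rate = 1 − 0.91 = 0.09; likelihood ratio of a positive = 0.87/0.09 = 29/3.
Target posterior odds = 0.99/0.01 = 99.
Need 0.2 × (29/3)ⁿ ≥ 99, i.e. (29/3)ⁿ ≥ 495.
(29/3)² = 841/9 falls short of 495 but (29/3)³ = 24389/27 reaches it, so n = 3.

3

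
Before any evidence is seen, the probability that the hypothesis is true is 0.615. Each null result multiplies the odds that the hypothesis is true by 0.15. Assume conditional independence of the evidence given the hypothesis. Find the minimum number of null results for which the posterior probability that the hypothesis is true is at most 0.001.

Prior odds: 0.615 ÷ 0.385 = 123/77.
Likelihood ratio per null result = 0.15.
Target odds: 0.001 ÷ 0.999 = 1/999.
Need (123/77) × 0.15ⁿ ≤ 1/999, i.e. 0.15ⁿ ≤ 77/122877.
0.15³ = 0.003375 is still above 77/122877 but 0.15⁴ = 81/160000 is at or below it, so n = 4.

4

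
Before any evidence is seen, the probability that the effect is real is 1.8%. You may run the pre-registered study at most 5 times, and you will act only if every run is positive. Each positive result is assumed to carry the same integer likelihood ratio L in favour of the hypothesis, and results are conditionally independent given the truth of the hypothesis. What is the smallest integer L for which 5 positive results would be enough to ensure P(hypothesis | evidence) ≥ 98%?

Prior odds = 0.018/0.982 = 9/491.
Target odds = 0.98/0.02 = 49.
Need L⁵ ≥ 49 ÷ (9/491) = 24059/9.
4⁵ = 1024 < 24059/9 ≤ 3125 = 5⁵, so L = 5.

5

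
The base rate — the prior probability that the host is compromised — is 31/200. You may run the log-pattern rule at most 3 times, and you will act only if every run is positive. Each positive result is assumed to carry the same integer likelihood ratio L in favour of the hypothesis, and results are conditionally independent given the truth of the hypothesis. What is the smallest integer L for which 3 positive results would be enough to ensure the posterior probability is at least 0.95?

5

Prior odds = 0.155/0.845 = 31/169.
Target odds = 0.95/0.05 = 19.
Need L³ ≥ 19 ÷ (31/169) = 3211/31.
4³ = 64 < 3211/31 ≤ 125 = 5³, so L = 5.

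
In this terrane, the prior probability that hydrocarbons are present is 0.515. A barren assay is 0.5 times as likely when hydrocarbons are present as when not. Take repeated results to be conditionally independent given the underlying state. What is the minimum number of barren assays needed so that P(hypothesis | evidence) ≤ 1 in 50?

6

Prior odds = 0.515/0.485 = 103/97.
Likelihood ratio per barren assay = 0.5.
Target posterior odds = 0.02/0.98 = 1/49.
Require 0.5ⁿ ≤ 1/49 ÷ (103/97) = 97/5047.
0.5⁵ = 0.03125 is still above 97/5047 but 0.5⁶ = 0.015625 is at or below it, so n = 6.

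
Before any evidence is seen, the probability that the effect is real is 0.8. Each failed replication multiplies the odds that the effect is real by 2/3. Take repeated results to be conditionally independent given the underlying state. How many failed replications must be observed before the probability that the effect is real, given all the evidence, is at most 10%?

Prior odds = 0.8/0.2 = 4.
Likelihood ratio per failed replication = 2/3.
Target odds: 0.1 ÷ 0.9 = 1/9.
Need 4 × (2/3)ⁿ ≤ 1/9, i.e. (2/3)ⁿ ≤ 1/36.
(2/3)⁸ = 256/6561 is still above 1/36 but (2/3)⁹ = 512/19683 is at or below it, so n = 9.

9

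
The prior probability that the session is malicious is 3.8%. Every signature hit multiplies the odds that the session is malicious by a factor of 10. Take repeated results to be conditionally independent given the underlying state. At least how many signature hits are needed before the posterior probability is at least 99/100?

4

Prior odds: 0.038 ÷ 0.962 = 19/481.
Likelihood ratio per signature hit = 10.
Target posterior odds = 0.99/0.01 = 99.
Need (19/481) × 10ⁿ ≥ 99, i.e. 10ⁿ ≥ 47619/19.
10³ = 1000 falls short of 47619/19 but 10⁴ = 10000 reaches it, so n = 4.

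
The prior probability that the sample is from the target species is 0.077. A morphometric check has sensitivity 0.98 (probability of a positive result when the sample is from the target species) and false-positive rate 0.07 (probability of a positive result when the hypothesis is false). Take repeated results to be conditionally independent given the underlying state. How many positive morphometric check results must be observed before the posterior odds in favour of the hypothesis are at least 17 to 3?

Prior odds = 0.077/0.923 = 77/923.
Likelihood ratio of a positive result = 0.98/0.07 = 14.
Target odds = 17/3.
Need (77/923) × 14ⁿ ≥ 17/3, i.e. 14ⁿ ≥ 15691/231.
14¹ = 14 falls short of 15691/231 but 14² = 196 reaches it, so n = 2.

2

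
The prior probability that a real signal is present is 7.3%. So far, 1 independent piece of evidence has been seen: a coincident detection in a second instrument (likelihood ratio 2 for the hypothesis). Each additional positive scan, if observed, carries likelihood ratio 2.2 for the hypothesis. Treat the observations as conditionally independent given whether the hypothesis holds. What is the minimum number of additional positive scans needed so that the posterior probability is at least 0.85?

Prior odds = 0.073/0.927 = 73/927.
Bayes factor of the evidence already in hand = 2.
Odds after that evidence = (73/927) × 2 = 146/927.
Target odds = 0.85/0.15 = 17/3.
Need 2.2ⁿ ≥ 17/3 ÷ (146/927) = 5253/146.
2.2⁴ = 23.4256 falls short of 5253/146 but 2.2⁵ = 51.53632 reaches it, so n = 5.

5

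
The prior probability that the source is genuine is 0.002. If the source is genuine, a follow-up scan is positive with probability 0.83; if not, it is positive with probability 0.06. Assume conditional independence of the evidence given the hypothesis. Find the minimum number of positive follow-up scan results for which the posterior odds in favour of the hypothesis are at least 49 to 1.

4

Prior odds = 0.002/0.998 = 1/499.
Likelihood ratio of a positive = 0.83/0.06 = 83/6.
Target odds = 49.
Need (1/499) × (83/6)ⁿ ≥ 49, i.e. (83/6)ⁿ ≥ 24451.
(83/6)³ = 571787/216 falls short of 24451 but (83/6)⁴ = 47458321/1296 reaches it, so n = 4.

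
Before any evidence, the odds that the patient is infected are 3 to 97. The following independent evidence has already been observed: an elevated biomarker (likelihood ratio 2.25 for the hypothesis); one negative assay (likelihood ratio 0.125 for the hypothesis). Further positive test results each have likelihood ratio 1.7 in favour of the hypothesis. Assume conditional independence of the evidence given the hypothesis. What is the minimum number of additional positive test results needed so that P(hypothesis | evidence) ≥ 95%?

Prior odds = 3/97.
Combined Bayes factor of the evidence already in hand = 2.25 × 0.125 = 0.28125.
Odds after that evidence = (3/97) × 0.28125 = 27/3104.
Target odds = 0.95/0.05 = 19.
Need 1.7ⁿ ≥ 19 ÷ (27/3104) = 58976/27.
1.7¹⁴ ≈1683.78 falls short of 58976/27 but 1.7¹⁵ ≈2862.42 reaches it, so n = 15.

15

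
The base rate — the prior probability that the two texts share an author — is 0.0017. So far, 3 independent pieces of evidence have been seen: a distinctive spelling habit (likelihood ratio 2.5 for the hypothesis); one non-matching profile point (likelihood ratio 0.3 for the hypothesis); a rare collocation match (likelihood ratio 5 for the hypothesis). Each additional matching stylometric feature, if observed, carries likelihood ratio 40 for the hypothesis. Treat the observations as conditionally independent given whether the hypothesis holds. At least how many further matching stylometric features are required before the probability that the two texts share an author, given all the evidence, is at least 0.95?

Prior odds = 0.0017/0.9983 = 17/9983.
Combined Bayes factor of the evidence already in hand = 2.5 × 0.3 × 5 = 3.75.
Odds after that evidence = (17/9983) × 3.75 = 255/39932.
Target odds = 0.95/0.05 = 19.
Need 40ⁿ ≥ 19 ÷ (255/39932) = 758708/255.
40² = 1600 falls short of 758708/255 but 40³ = 64000 reaches it, so n = 3.

3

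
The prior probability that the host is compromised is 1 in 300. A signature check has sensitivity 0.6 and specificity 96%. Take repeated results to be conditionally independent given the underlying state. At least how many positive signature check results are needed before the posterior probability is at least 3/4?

Prior odds: (1/300) ÷ (299/300) = 1/299.
False-positive rate = 1 − 0.96 = 0.04; likelihood ratio of a positive = 0.6/0.04 = 15.
Target odds: 0.75 ÷ 0.25 = 3.
Need (1/299) × 15ⁿ ≥ 3, i.e. 15ⁿ ≥ 897.
15² = 225 falls short of 897 but 15³ = 3375 reaches it, so n = 3.

3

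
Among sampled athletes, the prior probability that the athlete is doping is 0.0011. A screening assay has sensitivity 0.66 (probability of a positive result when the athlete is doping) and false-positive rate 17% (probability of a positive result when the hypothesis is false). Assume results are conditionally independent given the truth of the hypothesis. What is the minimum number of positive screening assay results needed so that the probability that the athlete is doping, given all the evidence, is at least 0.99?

9

Prior odds = 0.0011/0.9989 = 11/9989.
Likelihood ratio of a positive result = 0.66/0.17 = 66/17.
Target odds: 0.99 ÷ 0.01 = 99.
Require (66/17)ⁿ ≥ 99 ÷ (11/9989) = 89901.
(66/17)⁸ ≈51613.1 falls short of 89901 but (66/17)⁹ ≈200380 reaches it, so n = 9.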